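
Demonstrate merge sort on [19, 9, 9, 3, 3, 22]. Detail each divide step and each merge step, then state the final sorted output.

Merge sort trace:

Split: [19, 9, 9, 3, 3, 22] -> [19, 9, 9] and [3, 3, 22]
  Split: [19, 9, 9] -> [19] and [9, 9]
    Split: [9, 9] -> [9] and [9]
    Merge: [9] + [9] -> [9, 9]
  Merge: [19] + [9, 9] -> [9, 9, 19]
  Split: [3, 3, 22] -> [3] and [3, 22]
    Split: [3, 22] -> [3] and [22]
    Merge: [3] + [22] -> [3, 22]
  Merge: [3] + [3, 22] -> [3, 3, 22]
Merge: [9, 9, 19] + [3, 3, 22] -> [3, 3, 9, 9, 19, 22]

Final sorted array: [3, 3, 9, 9, 19, 22]

The merge sort proceeds by recursively splitting the array and merging sorted halves.
After all merges, the sorted array is [3, 3, 9, 9, 19, 22].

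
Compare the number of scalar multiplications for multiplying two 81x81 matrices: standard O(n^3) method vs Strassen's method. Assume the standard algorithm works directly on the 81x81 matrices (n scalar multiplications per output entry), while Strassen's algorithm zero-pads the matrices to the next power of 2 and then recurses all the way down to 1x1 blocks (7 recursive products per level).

Matrix multiplication for 81x81 matrices:

Strassen's algorithm requires power-of-2 dimensions. Pad 81x81 to 128x128 (next power of 2).

Standard algorithm: 81^3 = 531441 multiplications
Strassen's algorithm: 7^(log2(128)) = 7^7 = 823543 multiplications
Difference: 531441 - 823543 = -292102 (Strassen uses MORE here due to padding overhead — for small or just-over-power-of-2 n, padding can outweigh the per-level savings)

Standard: 531441 multiplications (81^3). Strassen: 823543 multiplications (7^7, after padding to 128x128). Strassen reduces 8 recursive multiplications to 7 at each level.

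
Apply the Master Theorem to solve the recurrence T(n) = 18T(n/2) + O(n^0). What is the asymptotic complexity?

Master Theorem for T(n) = 18T(n/2) + O(n^0):

a = 18, b = 2, c = 0
log_b(a) = log_2(18) = 4.1699

Case 1: c = 0 < log_2(18) = 4.1699
T(n) = O(n^(log_2 18))

For T(n) = 18T(n/2) + O(n^0): log_2(18) = 4.1699. This is Case 1 of the Master Theorem (c < log_b(a), work dominated by leaves), giving O(n^(log_2 18)).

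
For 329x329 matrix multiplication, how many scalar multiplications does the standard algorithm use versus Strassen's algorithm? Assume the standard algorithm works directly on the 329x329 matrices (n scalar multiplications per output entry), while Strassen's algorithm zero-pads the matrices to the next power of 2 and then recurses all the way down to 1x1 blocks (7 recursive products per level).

Matrix multiplication for 329x329 matrices:

Strassen's algorithm requires power-of-2 dimensions. Pad 329x329 to 512x512 (next power of 2).

Standard algorithm: 329^3 = 35611289 multiplications
Strassen's algorithm: 7^(log2(512)) = 7^9 = 40353607 multiplications
Difference: 35611289 - 40353607 = -4742318 (Strassen uses MORE here due to padding overhead — for small or just-over-power-of-2 n, padding can outweigh the per-level savings)

Standard: 35611289 multiplications (329^3). Strassen: 40353607 multiplications (7^9, after padding to 512x512). Strassen reduces 8 recursive multiplications to 7 at each level.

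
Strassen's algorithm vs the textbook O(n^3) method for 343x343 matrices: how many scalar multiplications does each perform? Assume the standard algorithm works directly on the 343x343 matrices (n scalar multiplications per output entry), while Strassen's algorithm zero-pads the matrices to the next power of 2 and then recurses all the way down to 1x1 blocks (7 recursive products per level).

Matrix multiplication for 343x343 matrices:

Strassen's algorithm requires power-of-2 dimensions. Pad 343x343 to 512x512 (next power of 2).

Standard algorithm: 343^3 = 40353607 multiplications
Strassen's algorithm: 7^(log2(512)) = 7^9 = 40353607 multiplications
Savings: 40353607 - 40353607 = 0 multiplications

Standard: 40353607 multiplications (343^3). Strassen: 40353607 multiplications (7^9, after padding to 512x512). Strassen reduces 8 recursive multiplications to 7 at each level.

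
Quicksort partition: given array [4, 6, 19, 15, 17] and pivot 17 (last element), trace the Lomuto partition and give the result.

Lomuto partition with pivot = 17:

Initial array: [4, 6, 19, 15, 17]

arr[0]=4 <= 17: swap with position 0, array becomes [4, 6, 19, 15, 17]
arr[1]=6 <= 17: swap with position 1, array becomes [4, 6, 19, 15, 17]
arr[2]=19 > 17: no swap
arr[3]=15 <= 17: swap with position 2, array becomes [4, 6, 15, 19, 17]

Place pivot at position 3: [4, 6, 15, 17, 19]
Pivot position: 3

After partitioning with pivot 17, the array becomes [4, 6, 15, 17, 19]. The pivot is placed at index 3. All elements to the left of the pivot are <= 17, and all elements to the right are > 17.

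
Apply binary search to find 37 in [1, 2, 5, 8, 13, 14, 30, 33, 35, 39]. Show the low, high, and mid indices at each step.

Binary search for 37 in [1, 2, 5, 8, 13, 14, 30, 33, 35, 39]:

lo=0, hi=9, mid=4, arr[mid]=13 -> 13 < 37, search right half
lo=5, hi=9, mid=7, arr[mid]=33 -> 33 < 37, search right half
lo=8, hi=9, mid=8, arr[mid]=35 -> 35 < 37, search right half
lo=9, hi=9, mid=9, arr[mid]=39 -> 39 > 37, search left half
lo=9 > hi=8, target 37 not found

Binary search determines that 37 is not in the array after 4 comparisons. The search space was exhausted without finding the target.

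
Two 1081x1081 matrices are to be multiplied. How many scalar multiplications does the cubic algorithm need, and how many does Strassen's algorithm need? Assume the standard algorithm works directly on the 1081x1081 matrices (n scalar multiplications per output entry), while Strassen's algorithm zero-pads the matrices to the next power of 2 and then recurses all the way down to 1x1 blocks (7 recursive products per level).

Matrix multiplication for 1081x1081 matrices:

Strassen's algorithm requires power-of-2 dimensions. Pad 1081x1081 to 2048x2048 (next power of 2).

Standard algorithm: 1081^3 = 1263214441 multiplications
Strassen's algorithm: 7^(log2(2048)) = 7^11 = 1977326743 multiplications
Difference: 1263214441 - 1977326743 = -714112302 (Strassen uses MORE here due to padding overhead — for small or just-over-power-of-2 n, padding can outweigh the per-level savings)

Standard: 1263214441 multiplications (1081^3). Strassen: 1977326743 multiplications (7^11, after padding to 2048x2048). Strassen reduces 8 recursive multiplications to 7 at each level.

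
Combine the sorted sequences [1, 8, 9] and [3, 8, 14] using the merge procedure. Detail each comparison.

Merging process:

Compare 1 vs 3: take 1 from left. Merged: [1]
Compare 8 vs 3: take 3 from right. Merged: [1, 3]
Compare 8 vs 8: take 8 from left. Merged: [1, 3, 8]
Compare 9 vs 8: take 8 from right. Merged: [1, 3, 8, 8]
Compare 9 vs 14: take 9 from left. Merged: [1, 3, 8, 8, 9]
Append remaining from right: [14]. Merged: [1, 3, 8, 8, 9, 14]

Final merged array: [1, 3, 8, 8, 9, 14]
Total comparisons: 5

The merged array is [1, 3, 8, 8, 9, 14], requiring 5 comparisons. The merge step runs in O(n) time where n is the total number of elements.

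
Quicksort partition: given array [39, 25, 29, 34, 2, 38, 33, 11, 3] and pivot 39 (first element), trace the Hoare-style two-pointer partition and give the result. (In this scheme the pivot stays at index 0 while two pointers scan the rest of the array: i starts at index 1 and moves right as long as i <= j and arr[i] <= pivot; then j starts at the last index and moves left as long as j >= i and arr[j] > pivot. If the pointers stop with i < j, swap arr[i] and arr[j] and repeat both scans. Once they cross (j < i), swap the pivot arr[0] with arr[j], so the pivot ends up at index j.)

Hoare-style two-pointer partition with pivot = 39:

Initial array: [39, 25, 29, 34, 2, 38, 33, 11, 3]

Pointers start at i = 1, j = 8.
i ends at 9, j ends at 8: the pointers have crossed (j < i), so scanning stops.

Swap pivot arr[0] with arr[8] to place pivot at position 8: [3, 25, 29, 34, 2, 38, 33, 11, 39]
Pivot position: 8

After partitioning with pivot 39, the array becomes [3, 25, 29, 34, 2, 38, 33, 11, 39]. The pivot is placed at index 8. All elements to the left of the pivot are <= 39, and all elements to the right are > 39.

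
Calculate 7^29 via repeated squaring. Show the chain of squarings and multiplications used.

Computing 7^29 by squaring (build up from 7^1; each line after the first costs one multiplication):

7^1 = 7
7^2 = (7^1)^2 = 7^2 = 49
7^3 = 7 * 7^2 = 7 * 49 = 343
7^6 = (7^3)^2 = 343^2 = 117649
7^7 = 7 * 7^6 = 7 * 117649 = 823543
7^14 = (7^7)^2 = 823543^2 = 678223072849
7^28 = (7^14)^2 = 678223072849^2 = 459986536544739960976801
7^29 = 7 * 7^28 = 7 * 459986536544739960976801 = 3219905755813179726837607

Result: 3219905755813179726837607
Multiplications needed: 7 (7 lines after 7^1)

7^29 = 3219905755813179726837607. Using exponentiation by squaring, this requires 7 multiplications. The key idea: if the exponent is even, square the half-power; if odd, multiply by the base once.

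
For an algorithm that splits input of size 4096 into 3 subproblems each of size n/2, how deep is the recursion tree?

For divide and conquer with division factor 2:

Problem sizes at each level:
Level 0: 4096
Level 1: 2048
Level 2: 1024
Level 3: 512
Level 4: 256
Level 5: 128
Level 6: 64
Level 7: 32
Level 8: 16
Level 9: 8
Level 10: 4
Level 11: 2
Level 12: 1

The root is level 0 and the size-1 base case is level 12 (the tree spans levels 0 through 12, i.e. 13 levels counting the root), so the depth is the number of divisions: log_2(4096) = 12

The recursion tree depth is log_2(4096) = 12. At each level, the problem size is divided by 2, so it takes 12 divisions to reduce to a base case of size 1. The algorithm makes 3 recursive calls at each level.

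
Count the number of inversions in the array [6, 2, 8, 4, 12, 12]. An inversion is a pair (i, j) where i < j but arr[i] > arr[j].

Finding inversions in [6, 2, 8, 4, 12, 12]:

(0, 1): arr[0]=6 > arr[1]=2
(0, 3): arr[0]=6 > arr[3]=4
(2, 3): arr[2]=8 > arr[3]=4

Total inversions: 3

The array has 3 inversion(s): (0,1), (0,3), (2,3). Each pair (i,j) satisfies i < j and arr[i] > arr[j].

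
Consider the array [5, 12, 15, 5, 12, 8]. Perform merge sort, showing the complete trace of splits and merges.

Merge sort trace:

Split: [5, 12, 15, 5, 12, 8] -> [5, 12, 15] and [5, 12, 8]
  Split: [5, 12, 15] -> [5] and [12, 15]
    Split: [12, 15] -> [12] and [15]
    Merge: [12] + [15] -> [12, 15]
  Merge: [5] + [12, 15] -> [5, 12, 15]
  Split: [5, 12, 8] -> [5] and [12, 8]
    Split: [12, 8] -> [12] and [8]
    Merge: [12] + [8] -> [8, 12]
  Merge: [5] + [8, 12] -> [5, 8, 12]
Merge: [5, 12, 15] + [5, 8, 12] -> [5, 5, 8, 12, 12, 15]

Final sorted array: [5, 5, 8, 12, 12, 15]

The merge sort proceeds by recursively splitting the array and merging sorted halves.
After all merges, the sorted array is [5, 5, 8, 12, 12, 15].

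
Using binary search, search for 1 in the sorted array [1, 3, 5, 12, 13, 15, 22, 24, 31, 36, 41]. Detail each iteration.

Binary search for 1 in [1, 3, 5, 12, 13, 15, 22, 24, 31, 36, 41]:

lo=0, hi=10, mid=5, arr[mid]=15 -> 15 > 1, search left half
lo=0, hi=4, mid=2, arr[mid]=5 -> 5 > 1, search left half
lo=0, hi=1, mid=0, arr[mid]=1 -> Found target at index 0!

Binary search finds 1 at index 0 after 3 comparisons. The search repeatedly halves the search space by comparing with the middle element.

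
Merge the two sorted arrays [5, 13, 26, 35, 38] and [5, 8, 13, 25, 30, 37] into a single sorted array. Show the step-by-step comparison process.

Merging process:

Compare 5 vs 5: take 5 from left. Merged: [5]
Compare 13 vs 5: take 5 from right. Merged: [5, 5]
Compare 13 vs 8: take 8 from right. Merged: [5, 5, 8]
Compare 13 vs 13: take 13 from left. Merged: [5, 5, 8, 13]
Compare 26 vs 13: take 13 from right. Merged: [5, 5, 8, 13, 13]
Compare 26 vs 25: take 25 from right. Merged: [5, 5, 8, 13, 13, 25]
Compare 26 vs 30: take 26 from left. Merged: [5, 5, 8, 13, 13, 25, 26]
Compare 35 vs 30: take 30 from right. Merged: [5, 5, 8, 13, 13, 25, 26, 30]
Compare 35 vs 37: take 35 from left. Merged: [5, 5, 8, 13, 13, 25, 26, 30, 35]
Compare 38 vs 37: take 37 from right. Merged: [5, 5, 8, 13, 13, 25, 26, 30, 35, 37]
Append remaining from left: [38]. Merged: [5, 5, 8, 13, 13, 25, 26, 30, 35, 37, 38]

Final merged array: [5, 5, 8, 13, 13, 25, 26, 30, 35, 37, 38]
Total comparisons: 10

The merged array is [5, 5, 8, 13, 13, 25, 26, 30, 35, 37, 38], requiring 10 comparisons. The merge step runs in O(n) time where n is the total number of elements.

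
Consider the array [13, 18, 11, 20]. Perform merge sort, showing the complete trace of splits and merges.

Merge sort trace:

Split: [13, 18, 11, 20] -> [13, 18] and [11, 20]
  Split: [13, 18] -> [13] and [18]
  Merge: [13] + [18] -> [13, 18]
  Split: [11, 20] -> [11] and [20]
  Merge: [11] + [20] -> [11, 20]
Merge: [13, 18] + [11, 20] -> [11, 13, 18, 20]

Final sorted array: [11, 13, 18, 20]

The merge sort proceeds by recursively splitting the array and merging sorted halves.
After all merges, the sorted array is [11, 13, 18, 20].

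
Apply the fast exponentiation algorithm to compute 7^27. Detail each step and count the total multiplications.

Computing 7^27 by squaring (build up from 7^1; each line after the first costs one multiplication):

7^1 = 7
7^2 = (7^1)^2 = 7^2 = 49
7^3 = 7 * 7^2 = 7 * 49 = 343
7^6 = (7^3)^2 = 343^2 = 117649
7^12 = (7^6)^2 = 117649^2 = 13841287201
7^13 = 7 * 7^12 = 7 * 13841287201 = 96889010407
7^26 = (7^13)^2 = 96889010407^2 = 9387480337647754305649
7^27 = 7 * 7^26 = 7 * 9387480337647754305649 = 65712362363534280139543

Result: 65712362363534280139543
Multiplications needed: 7 (7 lines after 7^1)

7^27 = 65712362363534280139543. Using exponentiation by squaring, this requires 7 multiplications. The key idea: if the exponent is even, square the half-power; if odd, multiply by the base once.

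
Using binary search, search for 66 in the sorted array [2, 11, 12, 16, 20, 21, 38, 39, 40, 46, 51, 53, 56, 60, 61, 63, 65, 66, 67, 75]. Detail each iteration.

Binary search for 66 in [2, 11, 12, 16, 20, 21, 38, 39, 40, 46, 51, 53, 56, 60, 61, 63, 65, 66, 67, 75]:

lo=0, hi=19, mid=9, arr[mid]=46 -> 46 < 66, search right half
lo=10, hi=19, mid=14, arr[mid]=61 -> 61 < 66, search right half
lo=15, hi=19, mid=17, arr[mid]=66 -> Found target at index 17!

Binary search finds 66 at index 17 after 3 comparisons. The search repeatedly halves the search space by comparing with the middle element.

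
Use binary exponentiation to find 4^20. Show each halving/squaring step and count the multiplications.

Computing 4^20 by squaring (build up from 4^1; each line after the first costs one multiplication):

4^1 = 4
4^2 = (4^1)^2 = 4^2 = 16
4^4 = (4^2)^2 = 16^2 = 256
4^5 = 4 * 4^4 = 4 * 256 = 1024
4^10 = (4^5)^2 = 1024^2 = 1048576
4^20 = (4^10)^2 = 1048576^2 = 1099511627776

Result: 1099511627776
Multiplications needed: 5 (5 lines after 4^1)

4^20 = 1099511627776. Using exponentiation by squaring, this requires 5 multiplications. The key idea: if the exponent is even, square the half-power; if odd, multiply by the base once.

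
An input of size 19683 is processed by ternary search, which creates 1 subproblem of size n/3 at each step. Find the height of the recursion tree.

For divide and conquer with division factor 3:

Problem sizes at each level:
Level 0: 19683
Level 1: 6561
Level 2: 2187
Level 3: 729
Level 4: 243
Level 5: 81
Level 6: 27
Level 7: 9
Level 8: 3
Level 9: 1

The root is level 0 and the size-1 base case is level 9 (the tree spans levels 0 through 9, i.e. 10 levels counting the root), so the depth is the number of divisions: log_3(19683) = 9

The recursion tree depth is log_3(19683) = 9. At each level, the problem size is divided by 3, so it takes 9 divisions to reduce to a base case of size 1. The algorithm makes 1 recursive call at each level.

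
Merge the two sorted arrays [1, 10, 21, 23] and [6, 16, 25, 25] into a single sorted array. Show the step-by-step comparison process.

Merging process:

Compare 1 vs 6: take 1 from left. Merged: [1]
Compare 10 vs 6: take 6 from right. Merged: [1, 6]
Compare 10 vs 16: take 10 from left. Merged: [1, 6, 10]
Compare 21 vs 16: take 16 from right. Merged: [1, 6, 10, 16]
Compare 21 vs 25: take 21 from left. Merged: [1, 6, 10, 16, 21]
Compare 23 vs 25: take 23 from left. Merged: [1, 6, 10, 16, 21, 23]
Append remaining from right: [25, 25]. Merged: [1, 6, 10, 16, 21, 23, 25, 25]

Final merged array: [1, 6, 10, 16, 21, 23, 25, 25]
Total comparisons: 6

The merged array is [1, 6, 10, 16, 21, 23, 25, 25], requiring 6 comparisons. The merge step runs in O(n) time where n is the total number of elements.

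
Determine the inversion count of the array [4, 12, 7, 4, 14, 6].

Finding inversions in [4, 12, 7, 4, 14, 6]:

(1, 2): arr[1]=12 > arr[2]=7
(1, 3): arr[1]=12 > arr[3]=4
(1, 5): arr[1]=12 > arr[5]=6
(2, 3): arr[2]=7 > arr[3]=4
(2, 5): arr[2]=7 > arr[5]=6
(4, 5): arr[4]=14 > arr[5]=6

Total inversions: 6

The array has 6 inversion(s): (1,2), (1,3), (1,5), (2,3), (2,5), (4,5). Each pair (i,j) satisfies i < j and arr[i] > arr[j].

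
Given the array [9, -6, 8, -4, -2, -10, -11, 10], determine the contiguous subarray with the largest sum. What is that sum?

Using Kadane's algorithm on [9, -6, 8, -4, -2, -10, -11, 10]:

Scanning through the array:
Position 1 (value -6): max_ending_here = 3, max_so_far = 9
Position 2 (value 8): max_ending_here = 11, max_so_far = 11
Position 3 (value -4): max_ending_here = 7, max_so_far = 11
Position 4 (value -2): max_ending_here = 5, max_so_far = 11
Position 5 (value -10): max_ending_here = -5, max_so_far = 11
Position 6 (value -11): max_ending_here = -11, max_so_far = 11
Position 7 (value 10): max_ending_here = 10, max_so_far = 11

Maximum subarray: [9, -6, 8]
Maximum sum: 11

The maximum subarray is [9, -6, 8] with sum 11. This subarray runs from index 0 to index 2.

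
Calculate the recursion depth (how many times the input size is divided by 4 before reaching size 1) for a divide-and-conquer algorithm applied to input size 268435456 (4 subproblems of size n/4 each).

For divide and conquer with division factor 4:

Problem sizes at each level:
Level 0: 268435456
Level 1: 67108864
Level 2: 16777216
Level 3: 4194304
Level 4: 1048576
Level 5: 262144
Level 6: 65536
Level 7: 16384
Level 8: 4096
Level 9: 1024
Level 10: 256
Level 11: 64
Level 12: 16
Level 13: 4
Level 14: 1

The root is level 0 and the size-1 base case is level 14 (the tree spans levels 0 through 14, i.e. 15 levels counting the root), so the depth is the number of divisions: log_4(268435456) = 14

The recursion tree depth is log_4(268435456) = 14. At each level, the problem size is divided by 4, so it takes 14 divisions to reduce to a base case of size 1. The algorithm makes 4 recursive calls at each level.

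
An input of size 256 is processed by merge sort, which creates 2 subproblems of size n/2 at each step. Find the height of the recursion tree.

For divide and conquer with division factor 2:

Problem sizes at each level:
Level 0: 256
Level 1: 128
Level 2: 64
Level 3: 32
Level 4: 16
Level 5: 8
Level 6: 4
Level 7: 2
Level 8: 1

The root is level 0 and the size-1 base case is level 8 (the tree spans levels 0 through 8, i.e. 9 levels counting the root), so the depth is the number of divisions: log_2(256) = 8

The recursion tree depth is log_2(256) = 8. At each level, the problem size is divided by 2, so it takes 8 divisions to reduce to a base case of size 1. The algorithm makes 2 recursive calls at each level.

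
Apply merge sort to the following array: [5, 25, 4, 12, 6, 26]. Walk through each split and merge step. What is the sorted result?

Merge sort trace:

Split: [5, 25, 4, 12, 6, 26] -> [5, 25, 4] and [12, 6, 26]
  Split: [5, 25, 4] -> [5] and [25, 4]
    Split: [25, 4] -> [25] and [4]
    Merge: [25] + [4] -> [4, 25]
  Merge: [5] + [4, 25] -> [4, 5, 25]
  Split: [12, 6, 26] -> [12] and [6, 26]
    Split: [6, 26] -> [6] and [26]
    Merge: [6] + [26] -> [6, 26]
  Merge: [12] + [6, 26] -> [6, 12, 26]
Merge: [4, 5, 25] + [6, 12, 26] -> [4, 5, 6, 12, 25, 26]

Final sorted array: [4, 5, 6, 12, 25, 26]

The merge sort proceeds by recursively splitting the array and merging sorted halves.
After all merges, the sorted array is [4, 5, 6, 12, 25, 26].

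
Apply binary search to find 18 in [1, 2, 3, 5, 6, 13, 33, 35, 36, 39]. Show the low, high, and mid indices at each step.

Binary search for 18 in [1, 2, 3, 5, 6, 13, 33, 35, 36, 39]:

lo=0, hi=9, mid=4, arr[mid]=6 -> 6 < 18, search right half
lo=5, hi=9, mid=7, arr[mid]=35 -> 35 > 18, search left half
lo=5, hi=6, mid=5, arr[mid]=13 -> 13 < 18, search right half
lo=6, hi=6, mid=6, arr[mid]=33 -> 33 > 18, search left half
lo=6 > hi=5, target 18 not found

Binary search determines that 18 is not in the array after 4 comparisons. The search space was exhausted without finding the target.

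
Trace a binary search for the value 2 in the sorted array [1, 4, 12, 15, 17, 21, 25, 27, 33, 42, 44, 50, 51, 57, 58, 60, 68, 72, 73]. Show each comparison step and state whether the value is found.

Binary search for 2 in [1, 4, 12, 15, 17, 21, 25, 27, 33, 42, 44, 50, 51, 57, 58, 60, 68, 72, 73]:

lo=0, hi=18, mid=9, arr[mid]=42 -> 42 > 2, search left half
lo=0, hi=8, mid=4, arr[mid]=17 -> 17 > 2, search left half
lo=0, hi=3, mid=1, arr[mid]=4 -> 4 > 2, search left half
lo=0, hi=0, mid=0, arr[mid]=1 -> 1 < 2, search right half
lo=1 > hi=0, target 2 not found

Binary search determines that 2 is not in the array after 4 comparisons. The search space was exhausted without finding the target.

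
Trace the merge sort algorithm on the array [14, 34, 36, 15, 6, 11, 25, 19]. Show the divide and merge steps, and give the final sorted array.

Merge sort trace:

Split: [14, 34, 36, 15, 6, 11, 25, 19] -> [14, 34, 36, 15] and [6, 11, 25, 19]
  Split: [14, 34, 36, 15] -> [14, 34] and [36, 15]
    Split: [14, 34] -> [14] and [34]
    Merge: [14] + [34] -> [14, 34]
    Split: [36, 15] -> [36] and [15]
    Merge: [36] + [15] -> [15, 36]
  Merge: [14, 34] + [15, 36] -> [14, 15, 34, 36]
  Split: [6, 11, 25, 19] -> [6, 11] and [25, 19]
    Split: [6, 11] -> [6] and [11]
    Merge: [6] + [11] -> [6, 11]
    Split: [25, 19] -> [25] and [19]
    Merge: [25] + [19] -> [19, 25]
  Merge: [6, 11] + [19, 25] -> [6, 11, 19, 25]
Merge: [14, 15, 34, 36] + [6, 11, 19, 25] -> [6, 11, 14, 15, 19, 25, 34, 36]

Final sorted array: [6, 11, 14, 15, 19, 25, 34, 36]

The merge sort proceeds by recursively splitting the array and merging sorted halves.
After all merges, the sorted array is [6, 11, 14, 15, 19, 25, 34, 36].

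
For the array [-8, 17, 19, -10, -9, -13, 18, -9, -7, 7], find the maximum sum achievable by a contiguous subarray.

Using Kadane's algorithm on [-8, 17, 19, -10, -9, -13, 18, -9, -7, 7]:

Scanning through the array:
Position 1 (value 17): max_ending_here = 17, max_so_far = 17
Position 2 (value 19): max_ending_here = 36, max_so_far = 36
Position 3 (value -10): max_ending_here = 26, max_so_far = 36
Position 4 (value -9): max_ending_here = 17, max_so_far = 36
Position 5 (value -13): max_ending_here = 4, max_so_far = 36
Position 6 (value 18): max_ending_here = 22, max_so_far = 36
Position 7 (value -9): max_ending_here = 13, max_so_far = 36
Position 8 (value -7): max_ending_here = 6, max_so_far = 36
Position 9 (value 7): max_ending_here = 13, max_so_far = 36

Maximum subarray: [17, 19]
Maximum sum: 36

The maximum subarray is [17, 19] with sum 36. This subarray runs from index 1 to index 2.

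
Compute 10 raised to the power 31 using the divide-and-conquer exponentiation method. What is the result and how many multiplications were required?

Computing 10^31 by squaring (build up from 10^1; each line after the first costs one multiplication):

10^1 = 10
10^2 = (10^1)^2 = 10^2 = 100
10^3 = 10 * 10^2 = 10 * 100 = 1000
10^6 = (10^3)^2 = 1000^2 = 1000000
10^7 = 10 * 10^6 = 10 * 1000000 = 10000000
10^14 = (10^7)^2 = 10000000^2 = 100000000000000
10^15 = 10 * 10^14 = 10 * 100000000000000 = 1000000000000000
10^30 = (10^15)^2 = 1000000000000000^2 = 1000000000000000000000000000000
10^31 = 10 * 10^30 = 10 * 1000000000000000000000000000000 = 10000000000000000000000000000000

Result: 10000000000000000000000000000000
Multiplications needed: 8 (8 lines after 10^1)

10^31 = 10000000000000000000000000000000. Using exponentiation by squaring, this requires 8 multiplications. The key idea: if the exponent is even, square the half-power; if odd, multiply by the base once.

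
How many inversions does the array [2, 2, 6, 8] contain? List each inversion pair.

Finding inversions in [2, 2, 6, 8]:


Total inversions: 0

The array has 0 inversions. It is already sorted.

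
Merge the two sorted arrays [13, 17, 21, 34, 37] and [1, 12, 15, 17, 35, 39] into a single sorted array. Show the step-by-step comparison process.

Merging process:

Compare 13 vs 1: take 1 from right. Merged: [1]
Compare 13 vs 12: take 12 from right. Merged: [1, 12]
Compare 13 vs 15: take 13 from left. Merged: [1, 12, 13]
Compare 17 vs 15: take 15 from right. Merged: [1, 12, 13, 15]
Compare 17 vs 17: take 17 from left. Merged: [1, 12, 13, 15, 17]
Compare 21 vs 17: take 17 from right. Merged: [1, 12, 13, 15, 17, 17]
Compare 21 vs 35: take 21 from left. Merged: [1, 12, 13, 15, 17, 17, 21]
Compare 34 vs 35: take 34 from left. Merged: [1, 12, 13, 15, 17, 17, 21, 34]
Compare 37 vs 35: take 35 from right. Merged: [1, 12, 13, 15, 17, 17, 21, 34, 35]
Compare 37 vs 39: take 37 from left. Merged: [1, 12, 13, 15, 17, 17, 21, 34, 35, 37]
Append remaining from right: [39]. Merged: [1, 12, 13, 15, 17, 17, 21, 34, 35, 37, 39]

Final merged array: [1, 12, 13, 15, 17, 17, 21, 34, 35, 37, 39]
Total comparisons: 10

The merged array is [1, 12, 13, 15, 17, 17, 21, 34, 35, 37, 39], requiring 10 comparisons. The merge step runs in O(n) time where n is the total number of elements.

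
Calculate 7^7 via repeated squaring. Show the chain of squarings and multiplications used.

Computing 7^7 by squaring (build up from 7^1; each line after the first costs one multiplication):

7^1 = 7
7^2 = (7^1)^2 = 7^2 = 49
7^3 = 7 * 7^2 = 7 * 49 = 343
7^6 = (7^3)^2 = 343^2 = 117649
7^7 = 7 * 7^6 = 7 * 117649 = 823543

Result: 823543
Multiplications needed: 4 (4 lines after 7^1)

7^7 = 823543. Using exponentiation by squaring, this requires 4 multiplications. The key idea: if the exponent is even, square the half-power; if odd, multiply by the base once.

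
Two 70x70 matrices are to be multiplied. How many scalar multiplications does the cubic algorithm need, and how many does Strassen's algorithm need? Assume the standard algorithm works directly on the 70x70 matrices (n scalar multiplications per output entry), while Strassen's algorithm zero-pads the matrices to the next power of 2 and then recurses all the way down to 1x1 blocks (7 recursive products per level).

Matrix multiplication for 70x70 matrices:

Strassen's algorithm requires power-of-2 dimensions. Pad 70x70 to 128x128 (next power of 2).

Standard algorithm: 70^3 = 343000 multiplications
Strassen's algorithm: 7^(log2(128)) = 7^7 = 823543 multiplications
Difference: 343000 - 823543 = -480543 (Strassen uses MORE here due to padding overhead — for small or just-over-power-of-2 n, padding can outweigh the per-level savings)

Standard: 343000 multiplications (70^3). Strassen: 823543 multiplications (7^7, after padding to 128x128). Strassen reduces 8 recursive multiplications to 7 at each level.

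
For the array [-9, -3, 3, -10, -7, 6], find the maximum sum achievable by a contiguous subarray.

Using Kadane's algorithm on [-9, -3, 3, -10, -7, 6]:

Scanning through the array:
Position 1 (value -3): max_ending_here = -3, max_so_far = -3
Position 2 (value 3): max_ending_here = 3, max_so_far = 3
Position 3 (value -10): max_ending_here = -7, max_so_far = 3
Position 4 (value -7): max_ending_here = -7, max_so_far = 3
Position 5 (value 6): max_ending_here = 6, max_so_far = 6

Maximum subarray: [6]
Maximum sum: 6

The maximum subarray is [6] with sum 6. This subarray runs from index 5 to index 5.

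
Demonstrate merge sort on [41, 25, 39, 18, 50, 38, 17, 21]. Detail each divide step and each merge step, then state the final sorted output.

Merge sort trace:

Split: [41, 25, 39, 18, 50, 38, 17, 21] -> [41, 25, 39, 18] and [50, 38, 17, 21]
  Split: [41, 25, 39, 18] -> [41, 25] and [39, 18]
    Split: [41, 25] -> [41] and [25]
    Merge: [41] + [25] -> [25, 41]
    Split: [39, 18] -> [39] and [18]
    Merge: [39] + [18] -> [18, 39]
  Merge: [25, 41] + [18, 39] -> [18, 25, 39, 41]
  Split: [50, 38, 17, 21] -> [50, 38] and [17, 21]
    Split: [50, 38] -> [50] and [38]
    Merge: [50] + [38] -> [38, 50]
    Split: [17, 21] -> [17] and [21]
    Merge: [17] + [21] -> [17, 21]
  Merge: [38, 50] + [17, 21] -> [17, 21, 38, 50]
Merge: [18, 25, 39, 41] + [17, 21, 38, 50] -> [17, 18, 21, 25, 38, 39, 41, 50]

Final sorted array: [17, 18, 21, 25, 38, 39, 41, 50]

The merge sort proceeds by recursively splitting the array and merging sorted halves.
After all merges, the sorted array is [17, 18, 21, 25, 38, 39, 41, 50].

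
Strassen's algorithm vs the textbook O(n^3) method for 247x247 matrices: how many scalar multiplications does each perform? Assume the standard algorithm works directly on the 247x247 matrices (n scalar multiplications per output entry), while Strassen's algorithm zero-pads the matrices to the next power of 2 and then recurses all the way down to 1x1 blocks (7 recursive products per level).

Matrix multiplication for 247x247 matrices:

Strassen's algorithm requires power-of-2 dimensions. Pad 247x247 to 256x256 (next power of 2).

Standard algorithm: 247^3 = 15069223 multiplications
Strassen's algorithm: 7^(log2(256)) = 7^8 = 5764801 multiplications
Savings: 15069223 - 5764801 = 9304422 multiplications

Standard: 15069223 multiplications (247^3). Strassen: 5764801 multiplications (7^8, after padding to 256x256). Strassen reduces 8 recursive multiplications to 7 at each level.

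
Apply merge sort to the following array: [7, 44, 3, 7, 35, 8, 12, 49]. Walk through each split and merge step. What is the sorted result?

Merge sort trace:

Split: [7, 44, 3, 7, 35, 8, 12, 49] -> [7, 44, 3, 7] and [35, 8, 12, 49]
  Split: [7, 44, 3, 7] -> [7, 44] and [3, 7]
    Split: [7, 44] -> [7] and [44]
    Merge: [7] + [44] -> [7, 44]
    Split: [3, 7] -> [3] and [7]
    Merge: [3] + [7] -> [3, 7]
  Merge: [7, 44] + [3, 7] -> [3, 7, 7, 44]
  Split: [35, 8, 12, 49] -> [35, 8] and [12, 49]
    Split: [35, 8] -> [35] and [8]
    Merge: [35] + [8] -> [8, 35]
    Split: [12, 49] -> [12] and [49]
    Merge: [12] + [49] -> [12, 49]
  Merge: [8, 35] + [12, 49] -> [8, 12, 35, 49]
Merge: [3, 7, 7, 44] + [8, 12, 35, 49] -> [3, 7, 7, 8, 12, 35, 44, 49]

Final sorted array: [3, 7, 7, 8, 12, 35, 44, 49]

The merge sort proceeds by recursively splitting the array and merging sorted halves.
After all merges, the sorted array is [3, 7, 7, 8, 12, 35, 44, 49].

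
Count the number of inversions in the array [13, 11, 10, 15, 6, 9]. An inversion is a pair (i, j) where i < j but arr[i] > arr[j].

Finding inversions in [13, 11, 10, 15, 6, 9]:

(0, 1): arr[0]=13 > arr[1]=11
(0, 2): arr[0]=13 > arr[2]=10
(0, 4): arr[0]=13 > arr[4]=6
(0, 5): arr[0]=13 > arr[5]=9
(1, 2): arr[1]=11 > arr[2]=10
(1, 4): arr[1]=11 > arr[4]=6
(1, 5): arr[1]=11 > arr[5]=9
(2, 4): arr[2]=10 > arr[4]=6
(2, 5): arr[2]=10 > arr[5]=9
(3, 4): arr[3]=15 > arr[4]=6
(3, 5): arr[3]=15 > arr[5]=9

Total inversions: 11

The array has 11 inversion(s): (0,1), (0,2), (0,4), (0,5), (1,2), (1,4), (1,5), (2,4), (2,5), (3,4), (3,5). Each pair (i,j) satisfies i < j and arr[i] > arr[j].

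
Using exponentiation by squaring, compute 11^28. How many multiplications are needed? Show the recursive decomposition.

Computing 11^28 by squaring (build up from 11^1; each line after the first costs one multiplication):

11^1 = 11
11^2 = (11^1)^2 = 11^2 = 121
11^3 = 11 * 11^2 = 11 * 121 = 1331
11^6 = (11^3)^2 = 1331^2 = 1771561
11^7 = 11 * 11^6 = 11 * 1771561 = 19487171
11^14 = (11^7)^2 = 19487171^2 = 379749833583241
11^28 = (11^14)^2 = 379749833583241^2 = 144209936106499234037676064081

Result: 144209936106499234037676064081
Multiplications needed: 6 (6 lines after 11^1)

11^28 = 144209936106499234037676064081. Using exponentiation by squaring, this requires 6 multiplications. The key idea: if the exponent is even, square the half-power; if odd, multiply by the base once.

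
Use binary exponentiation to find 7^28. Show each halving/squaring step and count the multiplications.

Computing 7^28 by squaring (build up from 7^1; each line after the first costs one multiplication):

7^1 = 7
7^2 = (7^1)^2 = 7^2 = 49
7^3 = 7 * 7^2 = 7 * 49 = 343
7^6 = (7^3)^2 = 343^2 = 117649
7^7 = 7 * 7^6 = 7 * 117649 = 823543
7^14 = (7^7)^2 = 823543^2 = 678223072849
7^28 = (7^14)^2 = 678223072849^2 = 459986536544739960976801

Result: 459986536544739960976801
Multiplications needed: 6 (6 lines after 7^1)

7^28 = 459986536544739960976801. Using exponentiation by squaring, this requires 6 multiplications. The key idea: if the exponent is even, square the half-power; if odd, multiply by the base once.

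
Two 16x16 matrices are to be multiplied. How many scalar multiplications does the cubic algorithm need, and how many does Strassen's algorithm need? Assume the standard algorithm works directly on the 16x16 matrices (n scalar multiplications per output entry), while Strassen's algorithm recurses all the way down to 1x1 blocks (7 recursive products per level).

Matrix multiplication for 16x16 matrices:

Standard algorithm: 16^3 = 4096 multiplications
Strassen's algorithm: 7^(log2(16)) = 7^4 = 2401 multiplications
Savings: 4096 - 2401 = 1695 multiplications

Standard: 4096 multiplications (16^3). Strassen: 2401 multiplications (7^4). Strassen reduces 8 recursive multiplications to 7 at each level.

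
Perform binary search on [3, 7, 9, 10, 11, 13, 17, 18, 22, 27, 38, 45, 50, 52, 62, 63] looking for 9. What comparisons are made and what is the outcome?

Binary search for 9 in [3, 7, 9, 10, 11, 13, 17, 18, 22, 27, 38, 45, 50, 52, 62, 63]:

lo=0, hi=15, mid=7, arr[mid]=18 -> 18 > 9, search left half
lo=0, hi=6, mid=3, arr[mid]=10 -> 10 > 9, search left half
lo=0, hi=2, mid=1, arr[mid]=7 -> 7 < 9, search right half
lo=2, hi=2, mid=2, arr[mid]=9 -> Found target at index 2!

Binary search finds 9 at index 2 after 4 comparisons. The search repeatedly halves the search space by comparing with the middle element.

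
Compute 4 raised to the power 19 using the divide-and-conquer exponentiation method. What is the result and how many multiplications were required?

Computing 4^19 by squaring (build up from 4^1; each line after the first costs one multiplication):

4^1 = 4
4^2 = (4^1)^2 = 4^2 = 16
4^4 = (4^2)^2 = 16^2 = 256
4^8 = (4^4)^2 = 256^2 = 65536
4^9 = 4 * 4^8 = 4 * 65536 = 262144
4^18 = (4^9)^2 = 262144^2 = 68719476736
4^19 = 4 * 4^18 = 4 * 68719476736 = 274877906944

Result: 274877906944
Multiplications needed: 6 (6 lines after 4^1)

4^19 = 274877906944. Using exponentiation by squaring, this requires 6 multiplications. The key idea: if the exponent is even, square the half-power; if odd, multiply by the base once.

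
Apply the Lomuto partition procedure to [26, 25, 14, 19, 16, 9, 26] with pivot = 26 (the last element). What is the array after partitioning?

Lomuto partition with pivot = 26:

Initial array: [26, 25, 14, 19, 16, 9, 26]

arr[0]=26 <= 26: swap with position 0, array becomes [26, 25, 14, 19, 16, 9, 26]
arr[1]=25 <= 26: swap with position 1, array becomes [26, 25, 14, 19, 16, 9, 26]
arr[2]=14 <= 26: swap with position 2, array becomes [26, 25, 14, 19, 16, 9, 26]
arr[3]=19 <= 26: swap with position 3, array becomes [26, 25, 14, 19, 16, 9, 26]
arr[4]=16 <= 26: swap with position 4, array becomes [26, 25, 14, 19, 16, 9, 26]
arr[5]=9 <= 26: swap with position 5, array becomes [26, 25, 14, 19, 16, 9, 26]

Place pivot at position 6: [26, 25, 14, 19, 16, 9, 26]
Pivot position: 6

After partitioning with pivot 26, the array becomes [26, 25, 14, 19, 16, 9, 26]. The pivot is placed at index 6. All elements to the left of the pivot are <= 26, and all elements to the right are > 26.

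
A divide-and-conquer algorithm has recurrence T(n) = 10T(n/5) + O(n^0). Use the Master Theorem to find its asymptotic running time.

Master Theorem for T(n) = 10T(n/5) + O(n^0):

a = 10, b = 5, c = 0
log_b(a) = log_5(10) = 1.4307

Case 1: c = 0 < log_5(10) = 1.4307
T(n) = O(n^(log_5 10))

For T(n) = 10T(n/5) + O(n^0): log_5(10) = 1.4307. This is Case 1 of the Master Theorem (c < log_b(a), work dominated by leaves), giving O(n^(log_5 10)).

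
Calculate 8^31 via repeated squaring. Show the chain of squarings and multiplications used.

Computing 8^31 by squaring (build up from 8^1; each line after the first costs one multiplication):

8^1 = 8
8^2 = (8^1)^2 = 8^2 = 64
8^3 = 8 * 8^2 = 8 * 64 = 512
8^6 = (8^3)^2 = 512^2 = 262144
8^7 = 8 * 8^6 = 8 * 262144 = 2097152
8^14 = (8^7)^2 = 2097152^2 = 4398046511104
8^15 = 8 * 8^14 = 8 * 4398046511104 = 35184372088832
8^30 = (8^15)^2 = 35184372088832^2 = 1237940039285380274899124224
8^31 = 8 * 8^30 = 8 * 1237940039285380274899124224 = 9903520314283042199192993792

Result: 9903520314283042199192993792
Multiplications needed: 8 (8 lines after 8^1)

8^31 = 9903520314283042199192993792. Using exponentiation by squaring, this requires 8 multiplications. The key idea: if the exponent is even, square the half-power; if odd, multiply by the base once.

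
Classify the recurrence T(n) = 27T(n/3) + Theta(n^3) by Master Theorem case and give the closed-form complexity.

Master Theorem for T(n) = 27T(n/3) + O(n^3):

a = 27, b = 3, c = 3
log_b(a) = log_3(27) = 3.0000

Case 2: c = 3 = log_3(27) = 3.0000
T(n) = O(n^3 log n) = O(n^3 log n)

For T(n) = 27T(n/3) + O(n^3): log_3(27) = 3.0000. This is Case 2 of the Master Theorem (c = log_b(a), equal work at all levels), giving O(n^3 log n).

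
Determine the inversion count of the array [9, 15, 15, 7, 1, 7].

Finding inversions in [9, 15, 15, 7, 1, 7]:

(0, 3): arr[0]=9 > arr[3]=7
(0, 4): arr[0]=9 > arr[4]=1
(0, 5): arr[0]=9 > arr[5]=7
(1, 3): arr[1]=15 > arr[3]=7
(1, 4): arr[1]=15 > arr[4]=1
(1, 5): arr[1]=15 > arr[5]=7
(2, 3): arr[2]=15 > arr[3]=7
(2, 4): arr[2]=15 > arr[4]=1
(2, 5): arr[2]=15 > arr[5]=7
(3, 4): arr[3]=7 > arr[4]=1

Total inversions: 10

The array has 10 inversion(s): (0,3), (0,4), (0,5), (1,3), (1,4), (1,5), (2,3), (2,4), (2,5), (3,4). Each pair (i,j) satisfies i < j and arr[i] > arr[j].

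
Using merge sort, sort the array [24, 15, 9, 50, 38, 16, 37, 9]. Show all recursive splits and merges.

Merge sort trace:

Split: [24, 15, 9, 50, 38, 16, 37, 9] -> [24, 15, 9, 50] and [38, 16, 37, 9]
  Split: [24, 15, 9, 50] -> [24, 15] and [9, 50]
    Split: [24, 15] -> [24] and [15]
    Merge: [24] + [15] -> [15, 24]
    Split: [9, 50] -> [9] and [50]
    Merge: [9] + [50] -> [9, 50]
  Merge: [15, 24] + [9, 50] -> [9, 15, 24, 50]
  Split: [38, 16, 37, 9] -> [38, 16] and [37, 9]
    Split: [38, 16] -> [38] and [16]
    Merge: [38] + [16] -> [16, 38]
    Split: [37, 9] -> [37] and [9]
    Merge: [37] + [9] -> [9, 37]
  Merge: [16, 38] + [9, 37] -> [9, 16, 37, 38]
Merge: [9, 15, 24, 50] + [9, 16, 37, 38] -> [9, 9, 15, 16, 24, 37, 38, 50]

Final sorted array: [9, 9, 15, 16, 24, 37, 38, 50]

The merge sort proceeds by recursively splitting the array and merging sorted halves.
After all merges, the sorted array is [9, 9, 15, 16, 24, 37, 38, 50].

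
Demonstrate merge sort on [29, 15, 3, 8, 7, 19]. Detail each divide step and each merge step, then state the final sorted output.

Merge sort trace:

Split: [29, 15, 3, 8, 7, 19] -> [29, 15, 3] and [8, 7, 19]
  Split: [29, 15, 3] -> [29] and [15, 3]
    Split: [15, 3] -> [15] and [3]
    Merge: [15] + [3] -> [3, 15]
  Merge: [29] + [3, 15] -> [3, 15, 29]
  Split: [8, 7, 19] -> [8] and [7, 19]
    Split: [7, 19] -> [7] and [19]
    Merge: [7] + [19] -> [7, 19]
  Merge: [8] + [7, 19] -> [7, 8, 19]
Merge: [3, 15, 29] + [7, 8, 19] -> [3, 7, 8, 15, 19, 29]

Final sorted array: [3, 7, 8, 15, 19, 29]

The merge sort proceeds by recursively splitting the array and merging sorted halves.
After all merges, the sorted array is [3, 7, 8, 15, 19, 29].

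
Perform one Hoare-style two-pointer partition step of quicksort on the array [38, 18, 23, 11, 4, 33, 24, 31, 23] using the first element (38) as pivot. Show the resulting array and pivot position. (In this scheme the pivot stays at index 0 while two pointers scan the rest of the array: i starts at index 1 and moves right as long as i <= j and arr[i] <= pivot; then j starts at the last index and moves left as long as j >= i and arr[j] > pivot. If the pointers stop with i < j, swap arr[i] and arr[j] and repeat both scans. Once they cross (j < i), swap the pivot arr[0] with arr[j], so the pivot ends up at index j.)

Hoare-style two-pointer partition with pivot = 38:

Initial array: [38, 18, 23, 11, 4, 33, 24, 31, 23]

Pointers start at i = 1, j = 8.
i ends at 9, j ends at 8: the pointers have crossed (j < i), so scanning stops.

Swap pivot arr[0] with arr[8] to place pivot at position 8: [23, 18, 23, 11, 4, 33, 24, 31, 38]
Pivot position: 8

After partitioning with pivot 38, the array becomes [23, 18, 23, 11, 4, 33, 24, 31, 38]. The pivot is placed at index 8. All elements to the left of the pivot are <= 38, and all elements to the right are > 38.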